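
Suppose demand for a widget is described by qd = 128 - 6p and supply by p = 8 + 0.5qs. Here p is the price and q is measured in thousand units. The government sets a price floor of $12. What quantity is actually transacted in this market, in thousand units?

Rearranging supply gives qs = 2p - 16. Setting quantity demanded equal to quantity supplied, 128 - 6p = 2p - 16, gives p* = 18 and q* = 20.
The floor of 12 is below the equilibrium price 18, so it is not binding; the market clears at p* = 18, q* = 20.

20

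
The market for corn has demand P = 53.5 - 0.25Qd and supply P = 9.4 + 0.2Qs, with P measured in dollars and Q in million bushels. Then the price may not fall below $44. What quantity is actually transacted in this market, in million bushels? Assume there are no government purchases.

Rearranging demand gives Qd = 214 - 4P; rearranging supply gives Qs = 5P - 47. In a free market, 214 - 4P = 5P - 47 gives the equilibrium P* = 29, Q* = 98.
The floor of 44 is above the equilibrium price 29, so it binds.
At P = 44: Qd = 214 - 4·44 = 38 and Qs = 5·44 - 47 = 173.
The quantity actually transacted is the short side, demand: 38.

38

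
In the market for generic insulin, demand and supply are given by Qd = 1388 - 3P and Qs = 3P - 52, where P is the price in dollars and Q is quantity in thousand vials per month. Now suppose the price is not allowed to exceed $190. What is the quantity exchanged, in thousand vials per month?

Equilibrium: 1388 - 3P = 3P - 52, so 1440 = 6P and P* = 240, Q* = 668.
The ceiling of 190 is below the equilibrium price 240, so it binds.
At P = 190: Qd = 1388 - 3·190 = 818 and Qs = 3·190 - 52 = 518.
The quantity actually transacted is the short side, supply: 518.

518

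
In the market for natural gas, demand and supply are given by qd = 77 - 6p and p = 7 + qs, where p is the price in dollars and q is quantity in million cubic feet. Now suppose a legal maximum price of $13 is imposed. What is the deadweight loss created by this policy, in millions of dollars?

Rearranging supply gives qs = p - 7. Setting quantity demanded equal to quantity supplied, 77 - 6p = p - 7, gives p* = 12 and q* = 5.
Since 13 is above p* = 12, the ceiling does not bind and the free-market outcome prevails.
Since the control does not bind, no trades are prevented and deadweight loss is zero.

0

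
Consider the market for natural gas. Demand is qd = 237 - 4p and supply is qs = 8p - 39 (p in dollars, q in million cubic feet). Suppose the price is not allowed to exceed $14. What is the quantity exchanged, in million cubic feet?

Without the control the market clears where 237 - 4p = 8p - 39, i.e. p* = 23 and q* = 145.
Because the ceiling (14) lies below the market-clearing price, it is binding.
At p = 14: qd = 237 - 4·14 = 181 and qs = 8·14 - 39 = 73.
The quantity actually transacted is the short side, supply: 73.

73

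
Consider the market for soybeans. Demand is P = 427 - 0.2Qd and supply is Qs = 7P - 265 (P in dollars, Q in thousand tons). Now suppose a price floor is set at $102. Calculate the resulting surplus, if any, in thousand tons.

Rearranging demand gives Qd = 2135 - 5P. In a free market, 2135 - 5P = 7P - 265 gives the equilibrium P* = 200, Q* = 1135.
The floor of 102 is below the equilibrium price 200, so it is not binding; the market clears at P* = 200, Q* = 1135.
Since the control does not bind, there is no surplus.

0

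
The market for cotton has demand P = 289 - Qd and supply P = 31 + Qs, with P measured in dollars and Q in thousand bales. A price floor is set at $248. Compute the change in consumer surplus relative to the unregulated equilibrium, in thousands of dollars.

Rearranging demand gives Qd = 289 - P; rearranging supply gives Qs = P - 31. In a free market, 289 - P = P - 31 gives the equilibrium P* = 160, Q* = 129.
Since 248 > 160, the floor is binding.
At P = 248: Qd = 289 - 248 = 41 and Qs = 248 - 31 = 217.
Consumer surplus without the control is ½ · (289 - 160) · 129 = 8320.5.
With the floor, consumers buy 41 units at 248, so CS = ½ · (289 - 248) · 41 = 840.5.
Change in consumer surplus = 840.5 - 8320.5 = -7480.

-7480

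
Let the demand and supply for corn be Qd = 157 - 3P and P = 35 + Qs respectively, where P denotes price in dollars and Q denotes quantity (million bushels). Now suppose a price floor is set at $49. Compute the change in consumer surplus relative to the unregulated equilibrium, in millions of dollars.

-11.5

Rearranging supply gives Qs = P - 35. Without the control the market clears where 157 - 3P = P - 35, i.e. P* = 48 and Q* = 13.
Because the floor (49) lies above the market-clearing price, it is binding.
At P = 49: Qd = 157 - 3·49 = 10 and Qs = 49 - 35 = 14.
Consumer surplus without the control is ½ · (157/3 - 48) · 13 = 169/6.
With the floor, consumers buy 10 units at 49, so CS = ½ · (157/3 - 49) · 10 = 50/3.
Change in consumer surplus = 50/3 - 169/6 = -11.5.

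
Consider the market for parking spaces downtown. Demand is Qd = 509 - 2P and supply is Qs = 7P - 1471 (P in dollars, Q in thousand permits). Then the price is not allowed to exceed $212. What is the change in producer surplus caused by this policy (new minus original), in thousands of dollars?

Without the control the market clears where 509 - 2P = 7P - 1471, i.e. P* = 220 and Q* = 69.
Since 212 < 220, the ceiling is binding.
At P = 212: Qd = 509 - 2·212 = 85 and Qs = 7·212 - 1471 = 13.
Producer surplus without the control is ½ · (220 - 1471/7) · 69 = 4761/14.
With the ceiling, producers sell 13 units at 212, so PS = ½ · (212 - 1471/7) · 13 = 169/14.
Change in producer surplus = 169/14 - 4761/14 = -328.

-328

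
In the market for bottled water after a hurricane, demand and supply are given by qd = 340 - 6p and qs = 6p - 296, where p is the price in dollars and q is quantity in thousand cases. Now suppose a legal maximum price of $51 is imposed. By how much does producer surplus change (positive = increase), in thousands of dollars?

-32

Setting quantity demanded equal to quantity supplied, 340 - 6p = 6p - 296, gives p* = 53 and q* = 22.
Since 51 < 53, the ceiling is binding.
At p = 51: qd = 340 - 6·51 = 34 and qs = 6·51 - 296 = 10.
Producer surplus without the control is ½ · (53 - 148/3) · 22 = 121/3.
With the ceiling, producers sell 10 units at 51, so PS = ½ · (51 - 148/3) · 10 = 25/3.
Change in producer surplus = 25/3 - 121/3 = -32.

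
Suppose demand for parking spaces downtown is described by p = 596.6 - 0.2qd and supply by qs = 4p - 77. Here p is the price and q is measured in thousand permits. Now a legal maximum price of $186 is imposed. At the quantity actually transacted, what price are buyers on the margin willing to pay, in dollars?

463.2

Rearranging demand gives qd = 2983 - 5p. Setting quantity demanded equal to quantity supplied, 2983 - 5p = 4p - 77, gives p* = 340 and q* = 1283.
Because the ceiling (186) lies below the market-clearing price, it is binding.
At p = 186: qd = 2983 - 5·186 = 2053 and qs = 4·186 - 77 = 667.
Only 667 units reach the market. On the demand curve, the marginal buyer's willingness to pay at q = 667 is (2983 - 667)/5 = 463.2.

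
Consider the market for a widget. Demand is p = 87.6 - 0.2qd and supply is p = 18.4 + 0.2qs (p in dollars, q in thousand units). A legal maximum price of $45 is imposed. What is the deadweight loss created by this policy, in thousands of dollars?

Rearranging demand gives qd = 438 - 5p; rearranging supply gives qs = 5p - 92. Without the control the market clears where 438 - 5p = 5p - 92, i.e. p* = 53 and q* = 173.
The ceiling of 45 is below the equilibrium price 53, so it binds.
At p = 45: qd = 438 - 5·45 = 213 and qs = 5·45 - 92 = 133.
Quantity traded falls to 133. At q = 133 the demand price is (438 - 133)/5 = 61 and the supply price is (92 + 133)/5 = 45.
Deadweight loss = ½ · (61 - 45) · (173 - 133) = ½ · 16 · 40 = 320.

320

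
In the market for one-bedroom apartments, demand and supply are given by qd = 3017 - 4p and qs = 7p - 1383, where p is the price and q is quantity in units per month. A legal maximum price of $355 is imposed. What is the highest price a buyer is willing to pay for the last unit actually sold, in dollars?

Without the control the market clears where 3017 - 4p = 7p - 1383, i.e. p* = 400 and q* = 1417.
Because the ceiling (355) lies below the market-clearing price, it is binding.
At p = 355: qd = 3017 - 4·355 = 1597 and qs = 7·355 - 1383 = 1102.
Only 1102 units reach the market. On the demand curve, the marginal buyer's willingness to pay at q = 1102 is (3017 - 1102)/4 = 478.75.

478.75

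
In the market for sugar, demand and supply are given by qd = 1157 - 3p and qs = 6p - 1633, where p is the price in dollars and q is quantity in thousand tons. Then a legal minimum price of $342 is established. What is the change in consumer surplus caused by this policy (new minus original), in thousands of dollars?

Equilibrium: 1157 - 3p = 6p - 1633, so 2790 = 9p and p* = 310, q* = 227.
Since 342 > 310, the floor is binding.
At p = 342: qd = 1157 - 3·342 = 131 and qs = 6·342 - 1633 = 419.
Consumer surplus without the control is ½ · (1157/3 - 310) · 227 = 51529/6.
With the floor, consumers buy 131 units at 342, so CS = ½ · (1157/3 - 342) · 131 = 17161/6.
Change in consumer surplus = 17161/6 - 51529/6 = -5728.

-5728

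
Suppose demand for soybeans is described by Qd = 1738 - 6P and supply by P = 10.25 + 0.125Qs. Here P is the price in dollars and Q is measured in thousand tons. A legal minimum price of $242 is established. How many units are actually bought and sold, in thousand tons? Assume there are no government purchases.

Rearranging supply gives Qs = 8P - 82. Setting quantity demanded equal to quantity supplied, 1738 - 6P = 8P - 82, gives P* = 130 and Q* = 958.
The floor of 242 is above the equilibrium price 130, so it binds.
At P = 242: Qd = 1738 - 6·242 = 286 and Qs = 8·242 - 82 = 1854.
The quantity actually transacted is the short side, demand: 286.

286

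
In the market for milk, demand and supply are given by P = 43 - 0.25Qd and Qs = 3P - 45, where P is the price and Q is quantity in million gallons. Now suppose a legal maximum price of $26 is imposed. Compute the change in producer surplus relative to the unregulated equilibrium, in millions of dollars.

Rearranging demand gives Qd = 172 - 4P. Setting quantity demanded equal to quantity supplied, 172 - 4P = 3P - 45, gives P* = 31 and Q* = 48.
The ceiling of 26 is below the equilibrium price 31, so it binds.
At P = 26: Qd = 172 - 4·26 = 68 and Qs = 3·26 - 45 = 33.
Producer surplus without the control is ½ · (31 - 15) · 48 = 384.
With the ceiling, producers sell 33 units at 26, so PS = ½ · (26 - 15) · 33 = 181.5.
Change in producer surplus = 181.5 - 384 = -202.5.

-202.5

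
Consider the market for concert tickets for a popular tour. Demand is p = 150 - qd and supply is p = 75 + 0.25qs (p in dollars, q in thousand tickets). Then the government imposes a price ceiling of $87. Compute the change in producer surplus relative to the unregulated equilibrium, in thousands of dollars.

Rearranging demand gives qd = 150 - p; rearranging supply gives qs = 4p - 300. Setting quantity demanded equal to quantity supplied, 150 - p = 4p - 300, gives p* = 90 and q* = 60.
Because the ceiling (87) lies below the market-clearing price, it is binding.
At p = 87: qd = 150 - 87 = 63 and qs = 4·87 - 300 = 48.
Producer surplus without the control is ½ · (90 - 75) · 60 = 450.
With the ceiling, producers sell 48 units at 87, so PS = ½ · (87 - 75) · 48 = 288.
Change in producer surplus = 288 - 450 = -162.

-162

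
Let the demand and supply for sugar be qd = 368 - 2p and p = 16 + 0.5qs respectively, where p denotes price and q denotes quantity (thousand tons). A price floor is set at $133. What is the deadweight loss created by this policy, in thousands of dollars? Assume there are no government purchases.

2178

Rearranging supply gives qs = 2p - 32. Setting quantity demanded equal to quantity supplied, 368 - 2p = 2p - 32, gives p* = 100 and q* = 168.
The floor of 133 is above the equilibrium price 100, so it binds.
At p = 133: qd = 368 - 2·133 = 102 and qs = 2·133 - 32 = 234.
Quantity traded falls to 102. At q = 102 the demand price is (368 - 102)/2 = 133 and the supply price is (32 + 102)/2 = 67.
Deadweight loss = ½ · (133 - 67) · (168 - 102) = ½ · 66 · 66 = 2178.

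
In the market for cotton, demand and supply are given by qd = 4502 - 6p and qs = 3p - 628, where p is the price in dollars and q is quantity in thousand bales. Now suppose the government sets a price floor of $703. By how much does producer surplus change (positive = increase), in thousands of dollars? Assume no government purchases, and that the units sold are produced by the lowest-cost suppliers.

Without the control the market clears where 4502 - 6p = 3p - 628, i.e. p* = 570 and q* = 1082.
The floor of 703 is above the equilibrium price 570, so it binds.
At p = 703: qd = 4502 - 6·703 = 284 and qs = 3·703 - 628 = 1481.
Producer surplus without the control is ½ · (570 - 628/3) · 1082 = 585362/3.
With the floor, 284 units are sold at 703. The supply price at q = 284 is 304, so PS = ½ · [(703 - 628/3) + (703 - 304)] · 284 = 380276/3.
Change in producer surplus = 380276/3 - 585362/3 = -68362.

-68362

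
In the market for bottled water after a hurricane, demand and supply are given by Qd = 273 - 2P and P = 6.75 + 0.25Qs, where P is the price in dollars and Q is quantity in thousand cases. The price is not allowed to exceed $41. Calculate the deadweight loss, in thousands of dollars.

486

Rearranging supply gives Qs = 4P - 27. In a free market, 273 - 2P = 4P - 27 gives the equilibrium P* = 50, Q* = 173.
Because the ceiling (41) lies below the market-clearing price, it is binding.
At P = 41: Qd = 273 - 2·41 = 191 and Qs = 4·41 - 27 = 137.
Quantity traded falls to 137. At Q = 137 the demand price is (273 - 137)/2 = 68 and the supply price is (27 + 137)/4 = 41.
Deadweight loss = ½ · (68 - 41) · (173 - 137) = ½ · 27 · 36 = 486.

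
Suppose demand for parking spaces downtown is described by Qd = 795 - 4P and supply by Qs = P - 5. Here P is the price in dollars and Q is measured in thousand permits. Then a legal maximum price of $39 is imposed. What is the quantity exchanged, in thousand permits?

Equilibrium: 795 - 4P = P - 5, so 800 = 5P and P* = 160, Q* = 155.
The ceiling of 39 is below the equilibrium price 160, so it binds.
At P = 39: Qd = 795 - 4·39 = 639 and Qs = 39 - 5 = 34.
The quantity actually transacted is the short side, supply: 34.

34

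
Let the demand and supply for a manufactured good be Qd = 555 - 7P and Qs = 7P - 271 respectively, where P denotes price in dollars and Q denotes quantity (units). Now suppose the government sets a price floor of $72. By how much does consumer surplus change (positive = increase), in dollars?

Setting quantity demanded equal to quantity supplied, 555 - 7P = 7P - 271, gives P* = 59 and Q* = 142.
Since 72 > 59, the floor is binding.
At P = 72: Qd = 555 - 7·72 = 51 and Qs = 7·72 - 271 = 233.
Consumer surplus without the control is ½ · (555/7 - 59) · 142 = 10082/7.
With the floor, consumers buy 51 units at 72, so CS = ½ · (555/7 - 72) · 51 = 2601/14.
Change in consumer surplus = 2601/14 - 10082/7 = -1254.5.

-1254.5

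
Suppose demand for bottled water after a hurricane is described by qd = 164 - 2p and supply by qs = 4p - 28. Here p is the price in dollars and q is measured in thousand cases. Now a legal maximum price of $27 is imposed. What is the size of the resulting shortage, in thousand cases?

Without the control the market clears where 164 - 2p = 4p - 28, i.e. p* = 32 and q* = 100.
The ceiling of 27 is below the equilibrium price 32, so it binds.
At p = 27: qd = 164 - 2·27 = 110 and qs = 4·27 - 28 = 80.
Shortage = qd - qs = 110 - 80 = 30.

30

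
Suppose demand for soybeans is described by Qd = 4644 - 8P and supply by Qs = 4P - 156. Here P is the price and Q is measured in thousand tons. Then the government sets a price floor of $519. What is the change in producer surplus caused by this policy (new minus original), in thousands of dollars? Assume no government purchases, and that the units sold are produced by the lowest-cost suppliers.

-54740

Without the control the market clears where 4644 - 8P = 4P - 156, i.e. P* = 400 and Q* = 1444.
The floor of 519 is above the equilibrium price 400, so it binds.
At P = 519: Qd = 4644 - 8·519 = 492 and Qs = 4·519 - 156 = 1920.
Producer surplus without the control is ½ · (400 - 39) · 1444 = 260642.
With the floor, 492 units are sold at 519. The supply price at Q = 492 is 162, so PS = ½ · [(519 - 39) + (519 - 162)] · 492 = 205902.
Change in producer surplus = 205902 - 260642 = -54740.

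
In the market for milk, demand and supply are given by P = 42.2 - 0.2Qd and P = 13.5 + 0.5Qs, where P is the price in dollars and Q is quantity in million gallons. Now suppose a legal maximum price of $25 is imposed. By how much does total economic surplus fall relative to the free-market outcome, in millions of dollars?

Rearranging demand gives Qd = 211 - 5P; rearranging supply gives Qs = 2P - 27. Without the control the market clears where 211 - 5P = 2P - 27, i.e. P* = 34 and Q* = 41.
Because the ceiling (25) lies below the market-clearing price, it is binding.
At P = 25: Qd = 211 - 5·25 = 86 and Qs = 2·25 - 27 = 23.
Quantity traded falls to 23. At Q = 23 the demand price is (211 - 23)/5 = 37.6 and the supply price is (27 + 23)/2 = 25.
Deadweight loss = ½ · (37.6 - 25) · (41 - 23) = ½ · 12.6 · 18 = 113.4.

113.4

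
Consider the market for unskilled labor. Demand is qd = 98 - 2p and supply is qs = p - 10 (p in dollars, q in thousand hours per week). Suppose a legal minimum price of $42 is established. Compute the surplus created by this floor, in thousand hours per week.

Equilibrium: 98 - 2p = p - 10, so 108 = 3p and p* = 36, q* = 26.
Because the floor (42) lies above the market-clearing price, it is binding.
At p = 42: qd = 98 - 2·42 = 14 and qs = 42 - 10 = 32.
Surplus = qs - qd = 32 - 14 = 18.

18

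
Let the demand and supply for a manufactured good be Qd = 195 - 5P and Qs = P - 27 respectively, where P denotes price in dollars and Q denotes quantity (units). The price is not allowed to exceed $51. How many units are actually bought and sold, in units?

In a free market, 195 - 5P = P - 27 gives the equilibrium P* = 37, Q* = 10.
The ceiling of 51 is above the equilibrium price 37, so it is not binding; the market clears at P* = 37, Q* = 10.

10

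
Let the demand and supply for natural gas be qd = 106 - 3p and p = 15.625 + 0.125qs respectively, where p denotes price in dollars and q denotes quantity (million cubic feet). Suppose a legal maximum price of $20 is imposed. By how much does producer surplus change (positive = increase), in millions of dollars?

-39

Rearranging supply gives qs = 8p - 125. In a free market, 106 - 3p = 8p - 125 gives the equilibrium p* = 21, q* = 43.
The ceiling of 20 is below the equilibrium price 21, so it binds.
At p = 20: qd = 106 - 3·20 = 46 and qs = 8·20 - 125 = 35.
Producer surplus without the control is ½ · (21 - 15.625) · 43 = 115.5625.
With the ceiling, producers sell 35 units at 20, so PS = ½ · (20 - 15.625) · 35 = 76.5625.
Change in producer surplus = 76.5625 - 115.5625 = -39.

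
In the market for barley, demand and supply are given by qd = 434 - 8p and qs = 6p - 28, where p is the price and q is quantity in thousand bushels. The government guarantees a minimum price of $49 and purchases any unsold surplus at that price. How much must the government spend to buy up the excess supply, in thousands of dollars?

10976

Setting quantity demanded equal to quantity supplied, 434 - 8p = 6p - 28, gives p* = 33 and q* = 170.
Because the floor (49) lies above the market-clearing price, it is binding.
At p = 49: qd = 434 - 8·49 = 42 and qs = 6·49 - 28 = 266.
Surplus = qs - qd = 224.
Government expenditure = surplus × support price = 224 × 49 = 10976.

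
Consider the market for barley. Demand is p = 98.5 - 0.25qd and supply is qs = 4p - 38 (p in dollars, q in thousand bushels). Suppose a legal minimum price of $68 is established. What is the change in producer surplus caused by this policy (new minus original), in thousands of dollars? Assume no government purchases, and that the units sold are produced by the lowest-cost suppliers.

Rearranging demand gives qd = 394 - 4p. In a free market, 394 - 4p = 4p - 38 gives the equilibrium p* = 54, q* = 178.
Because the floor (68) lies above the market-clearing price, it is binding.
At p = 68: qd = 394 - 4·68 = 122 and qs = 4·68 - 38 = 234.
Producer surplus without the control is ½ · (54 - 9.5) · 178 = 3960.5.
With the floor, 122 units are sold at 68. The supply price at q = 122 is 40, so PS = ½ · [(68 - 9.5) + (68 - 40)] · 122 = 5276.5.
Change in producer surplus = 5276.5 - 3960.5 = 1316.

1316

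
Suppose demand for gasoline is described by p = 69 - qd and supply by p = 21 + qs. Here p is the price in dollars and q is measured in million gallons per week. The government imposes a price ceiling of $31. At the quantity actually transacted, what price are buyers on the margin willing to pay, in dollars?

59

Rearranging demand gives qd = 69 - p; rearranging supply gives qs = p - 21. In a free market, 69 - p = p - 21 gives the equilibrium p* = 45, q* = 24.
The ceiling of 31 is below the equilibrium price 45, so it binds.
At p = 31: qd = 69 - 31 = 38 and qs = 31 - 21 = 10.
Only 10 units reach the market. On the demand curve, the marginal buyer's willingness to pay at q = 10 is (69 - 10) = 59.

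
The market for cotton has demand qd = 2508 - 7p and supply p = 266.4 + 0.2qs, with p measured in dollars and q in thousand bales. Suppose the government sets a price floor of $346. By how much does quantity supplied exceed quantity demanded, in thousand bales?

312

Rearranging supply gives qs = 5p - 1332. Equilibrium: 2508 - 7p = 5p - 1332, so 3840 = 12p and p* = 320, q* = 268.
Since 346 > 320, the floor is binding.
At p = 346: qd = 2508 - 7·346 = 86 and qs = 5·346 - 1332 = 398.
Surplus = qs - qd = 398 - 86 = 312.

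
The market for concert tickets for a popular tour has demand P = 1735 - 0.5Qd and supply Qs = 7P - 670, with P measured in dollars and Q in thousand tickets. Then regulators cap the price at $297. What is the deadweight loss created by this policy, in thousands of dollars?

Rearranging demand gives Qd = 3470 - 2P. Equilibrium: 3470 - 2P = 7P - 670, so 4140 = 9P and P* = 460, Q* = 2550.
Since 297 < 460, the ceiling is binding.
At P = 297: Qd = 3470 - 2·297 = 2876 and Qs = 7·297 - 670 = 1409.
Quantity traded falls to 1409. At Q = 1409 the demand price is (3470 - 1409)/2 = 1030.5 and the supply price is (670 + 1409)/7 = 297.
Deadweight loss = ½ · (1030.5 - 297) · (2550 - 1409) = ½ · 733.5 · 1141 = 418461.75.

418461.75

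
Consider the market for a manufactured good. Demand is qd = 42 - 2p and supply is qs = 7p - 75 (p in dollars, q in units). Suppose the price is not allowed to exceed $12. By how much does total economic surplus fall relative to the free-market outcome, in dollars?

Equilibrium: 42 - 2p = 7p - 75, so 117 = 9p and p* = 13, q* = 16.
Since 12 < 13, the ceiling is binding.
At p = 12: qd = 42 - 2·12 = 18 and qs = 7·12 - 75 = 9.
Quantity traded falls to 9. At q = 9 the demand price is (42 - 9)/2 = 16.5 and the supply price is (75 + 9)/7 = 12.
Deadweight loss = ½ · (16.5 - 12) · (16 - 9) = ½ · 4.5 · 7 = 15.75.

15.75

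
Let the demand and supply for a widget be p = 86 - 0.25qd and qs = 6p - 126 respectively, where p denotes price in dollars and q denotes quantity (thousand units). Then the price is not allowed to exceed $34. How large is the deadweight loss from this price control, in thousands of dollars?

Rearranging demand gives qd = 344 - 4p. In a free market, 344 - 4p = 6p - 126 gives the equilibrium p* = 47, q* = 156.
Because the ceiling (34) lies below the market-clearing price, it is binding.
At p = 34: qd = 344 - 4·34 = 208 and qs = 6·34 - 126 = 78.
Quantity traded falls to 78. At q = 78 the demand price is (344 - 78)/4 = 66.5 and the supply price is (126 + 78)/6 = 34.
Deadweight loss = ½ · (66.5 - 34) · (156 - 78) = ½ · 32.5 · 78 = 1267.5.

1267.5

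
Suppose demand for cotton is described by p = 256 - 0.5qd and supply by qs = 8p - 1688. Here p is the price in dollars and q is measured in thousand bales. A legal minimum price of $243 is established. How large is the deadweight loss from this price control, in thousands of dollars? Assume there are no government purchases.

Rearranging demand gives qd = 512 - 2p. Equilibrium: 512 - 2p = 8p - 1688, so 2200 = 10p and p* = 220, q* = 72.
The floor of 243 is above the equilibrium price 220, so it binds.
At p = 243: qd = 512 - 2·243 = 26 and qs = 8·243 - 1688 = 256.
Quantity traded falls to 26. At q = 26 the demand price is (512 - 26)/2 = 243 and the supply price is (1688 + 26)/8 = 214.25.
Deadweight loss = ½ · (243 - 214.25) · (72 - 26) = ½ · 28.75 · 46 = 661.25.

661.25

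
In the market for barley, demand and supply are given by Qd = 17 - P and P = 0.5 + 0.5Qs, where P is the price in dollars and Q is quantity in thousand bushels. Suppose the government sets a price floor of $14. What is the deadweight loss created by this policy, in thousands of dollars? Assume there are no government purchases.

Rearranging supply gives Qs = 2P - 1. In a free market, 17 - P = 2P - 1 gives the equilibrium P* = 6, Q* = 11.
Since 14 > 6, the floor is binding.
At P = 14: Qd = 17 - 14 = 3 and Qs = 2·14 - 1 = 27.
Quantity traded falls to 3. At Q = 3 the demand price is 17 - 3 = 14 and the supply price is (1 + 3)/2 = 2.
Deadweight loss = ½ · (14 - 2) · (11 - 3) = ½ · 12 · 8 = 48.

48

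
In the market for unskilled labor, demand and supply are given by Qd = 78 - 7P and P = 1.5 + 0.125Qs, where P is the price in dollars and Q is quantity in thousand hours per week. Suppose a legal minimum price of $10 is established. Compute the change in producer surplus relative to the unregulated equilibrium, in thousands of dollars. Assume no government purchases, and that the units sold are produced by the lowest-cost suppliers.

-17

Rearranging supply gives Qs = 8P - 12. Setting quantity demanded equal to quantity supplied, 78 - 7P = 8P - 12, gives P* = 6 and Q* = 36.
Since 10 > 6, the floor is binding.
At P = 10: Qd = 78 - 7·10 = 8 and Qs = 8·10 - 12 = 68.
Producer surplus without the control is ½ · (6 - 1.5) · 36 = 81.
With the floor, 8 units are sold at 10. The supply price at Q = 8 is 2.5, so PS = ½ · [(10 - 1.5) + (10 - 2.5)] · 8 = 64.
Change in producer surplus = 64 - 81 = -17.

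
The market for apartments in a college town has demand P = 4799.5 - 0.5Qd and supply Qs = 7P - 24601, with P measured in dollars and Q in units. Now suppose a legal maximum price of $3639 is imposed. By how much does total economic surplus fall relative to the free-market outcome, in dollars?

Rearranging demand gives Qd = 9599 - 2P. Setting quantity demanded equal to quantity supplied, 9599 - 2P = 7P - 24601, gives P* = 3800 and Q* = 1999.
The ceiling of 3639 is below the equilibrium price 3800, so it binds.
At P = 3639: Qd = 9599 - 2·3639 = 2321 and Qs = 7·3639 - 24601 = 872.
Quantity traded falls to 872. At Q = 872 the demand price is (9599 - 872)/2 = 4363.5 and the supply price is (24601 + 872)/7 = 3639.
Deadweight loss = ½ · (4363.5 - 3639) · (1999 - 872) = ½ · 724.5 · 1127 = 408255.75.

408255.75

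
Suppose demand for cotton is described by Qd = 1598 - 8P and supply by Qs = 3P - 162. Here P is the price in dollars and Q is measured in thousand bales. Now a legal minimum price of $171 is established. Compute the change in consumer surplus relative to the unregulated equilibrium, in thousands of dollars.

-3014

Without the control the market clears where 1598 - 8P = 3P - 162, i.e. P* = 160 and Q* = 318.
Because the floor (171) lies above the market-clearing price, it is binding.
At P = 171: Qd = 1598 - 8·171 = 230 and Qs = 3·171 - 162 = 351.
Consumer surplus without the control is ½ · (199.75 - 160) · 318 = 6320.25.
With the floor, consumers buy 230 units at 171, so CS = ½ · (199.75 - 171) · 230 = 3306.25.
Change in consumer surplus = 3306.25 - 6320.25 = -3014.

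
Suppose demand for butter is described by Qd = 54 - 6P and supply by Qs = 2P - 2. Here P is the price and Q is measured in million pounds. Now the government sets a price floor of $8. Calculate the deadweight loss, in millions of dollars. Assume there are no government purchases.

Setting quantity demanded equal to quantity supplied, 54 - 6P = 2P - 2, gives P* = 7 and Q* = 12.
Because the floor (8) lies above the market-clearing price, it is binding.
At P = 8: Qd = 54 - 6·8 = 6 and Qs = 2·8 - 2 = 14.
Quantity traded falls to 6. At Q = 6 the demand price is (54 - 6)/6 = 8 and the supply price is (2 + 6)/2 = 4.
Deadweight loss = ½ · (8 - 4) · (12 - 6) = ½ · 4 · 6 = 12.

12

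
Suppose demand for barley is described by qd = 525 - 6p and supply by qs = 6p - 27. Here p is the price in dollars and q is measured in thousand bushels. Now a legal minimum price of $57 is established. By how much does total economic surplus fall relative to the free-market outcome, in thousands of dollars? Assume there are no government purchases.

726

Without the control the market clears where 525 - 6p = 6p - 27, i.e. p* = 46 and q* = 249.
Since 57 > 46, the floor is binding.
At p = 57: qd = 525 - 6·57 = 183 and qs = 6·57 - 27 = 315.
Quantity traded falls to 183. At q = 183 the demand price is (525 - 183)/6 = 57 and the supply price is (27 + 183)/6 = 35.
Deadweight loss = ½ · (57 - 35) · (249 - 183) = ½ · 22 · 66 = 726.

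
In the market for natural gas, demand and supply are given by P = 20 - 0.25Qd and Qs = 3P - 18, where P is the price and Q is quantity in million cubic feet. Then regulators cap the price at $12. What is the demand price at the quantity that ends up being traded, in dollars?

15.5

Rearranging demand gives Qd = 80 - 4P. Setting quantity demanded equal to quantity supplied, 80 - 4P = 3P - 18, gives P* = 14 and Q* = 24.
The ceiling of 12 is below the equilibrium price 14, so it binds.
At P = 12: Qd = 80 - 4·12 = 32 and Qs = 3·12 - 18 = 18.
Only 18 units reach the market. On the demand curve, the marginal buyer's willingness to pay at Q = 18 is (80 - 18)/4 = 15.5.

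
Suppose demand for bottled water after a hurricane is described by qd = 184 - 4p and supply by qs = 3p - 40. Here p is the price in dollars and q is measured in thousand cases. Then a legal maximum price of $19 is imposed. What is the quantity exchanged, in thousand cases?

Without the control the market clears where 184 - 4p = 3p - 40, i.e. p* = 32 and q* = 56.
The ceiling of 19 is below the equilibrium price 32, so it binds.
At p = 19: qd = 184 - 4·19 = 108 and qs = 3·19 - 40 = 17.
The quantity actually transacted is the short side, supply: 17.

17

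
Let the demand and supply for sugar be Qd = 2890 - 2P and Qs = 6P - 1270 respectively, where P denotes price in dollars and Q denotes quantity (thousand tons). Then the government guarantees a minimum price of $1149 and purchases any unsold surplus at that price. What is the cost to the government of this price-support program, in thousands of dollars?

5781768

In a free market, 2890 - 2P = 6P - 1270 gives the equilibrium P* = 520, Q* = 1850.
Since 1149 > 520, the floor is binding.
At P = 1149: Qd = 2890 - 2·1149 = 592 and Qs = 6·1149 - 1270 = 5624.
Surplus = Qs - Qd = 5032.
Government expenditure = surplus × support price = 5032 × 1149 = 5781768.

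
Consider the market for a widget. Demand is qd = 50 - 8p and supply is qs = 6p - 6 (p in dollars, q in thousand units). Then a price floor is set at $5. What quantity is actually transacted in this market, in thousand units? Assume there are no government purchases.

10

In a free market, 50 - 8p = 6p - 6 gives the equilibrium p* = 4, q* = 18.
The floor of 5 is above the equilibrium price 4, so it binds.
At p = 5: qd = 50 - 8·5 = 10 and qs = 6·5 - 6 = 24.
The quantity actually transacted is the short side, demand: 10.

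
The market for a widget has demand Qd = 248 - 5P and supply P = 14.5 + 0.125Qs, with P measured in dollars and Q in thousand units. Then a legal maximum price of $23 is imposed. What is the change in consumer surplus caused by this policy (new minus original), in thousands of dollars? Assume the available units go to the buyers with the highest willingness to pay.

180

Rearranging supply gives Qs = 8P - 116. Without the control the market clears where 248 - 5P = 8P - 116, i.e. P* = 28 and Q* = 108.
Because the ceiling (23) lies below the market-clearing price, it is binding.
At P = 23: Qd = 248 - 5·23 = 133 and Qs = 8·23 - 116 = 68.
Consumer surplus without the control is ½ · (49.6 - 28) · 108 = 1166.4.
With the ceiling, 68 units are sold at 23 (assume they go to the highest-value buyers). The demand price at Q = 68 is 36, so CS = ½ · [(49.6 - 23) + (36 - 23)] · 68 = 1346.4.
Change in consumer surplus = 1346.4 - 1166.4 = 180.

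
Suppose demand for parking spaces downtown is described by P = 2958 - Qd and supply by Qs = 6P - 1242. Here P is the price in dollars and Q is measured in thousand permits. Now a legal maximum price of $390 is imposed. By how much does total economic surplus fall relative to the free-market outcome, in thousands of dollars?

Rearranging demand gives Qd = 2958 - P. Setting quantity demanded equal to quantity supplied, 2958 - P = 6P - 1242, gives P* = 600 and Q* = 2358.
The ceiling of 390 is below the equilibrium price 600, so it binds.
At P = 390: Qd = 2958 - 390 = 2568 and Qs = 6·390 - 1242 = 1098.
Quantity traded falls to 1098. At Q = 1098 the demand price is 2958 - 1098 = 1860 and the supply price is (1242 + 1098)/6 = 390.
Deadweight loss = ½ · (1860 - 390) · (2358 - 1098) = ½ · 1470 · 1260 = 926100.

926100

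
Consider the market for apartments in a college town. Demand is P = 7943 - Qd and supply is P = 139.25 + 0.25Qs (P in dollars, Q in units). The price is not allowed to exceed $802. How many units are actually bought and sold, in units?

Rearranging demand gives Qd = 7943 - P; rearranging supply gives Qs = 4P - 557. Setting quantity demanded equal to quantity supplied, 7943 - P = 4P - 557, gives P* = 1700 and Q* = 6243.
The ceiling of 802 is below the equilibrium price 1700, so it binds.
At P = 802: Qd = 7943 - 802 = 7141 and Qs = 4·802 - 557 = 2651.
The quantity actually transacted is the short side, supply: 2651.

2651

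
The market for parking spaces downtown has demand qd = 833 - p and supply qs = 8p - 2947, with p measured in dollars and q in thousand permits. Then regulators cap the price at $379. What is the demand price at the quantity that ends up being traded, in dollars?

In a free market, 833 - p = 8p - 2947 gives the equilibrium p* = 420, q* = 413.
Since 379 < 420, the ceiling is binding.
At p = 379: qd = 833 - 379 = 454 and qs = 8·379 - 2947 = 85.
Only 85 units reach the market. On the demand curve, the marginal buyer's willingness to pay at q = 85 is (833 - 85) = 748.

748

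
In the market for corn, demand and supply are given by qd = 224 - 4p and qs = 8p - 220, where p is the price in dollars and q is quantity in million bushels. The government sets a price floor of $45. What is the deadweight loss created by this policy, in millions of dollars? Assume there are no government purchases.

192

In a free market, 224 - 4p = 8p - 220 gives the equilibrium p* = 37, q* = 76.
The floor of 45 is above the equilibrium price 37, so it binds.
At p = 45: qd = 224 - 4·45 = 44 and qs = 8·45 - 220 = 140.
Quantity traded falls to 44. At q = 44 the demand price is (224 - 44)/4 = 45 and the supply price is (220 + 44)/8 = 33.
Deadweight loss = ½ · (45 - 33) · (76 - 44) = ½ · 12 · 32 = 192.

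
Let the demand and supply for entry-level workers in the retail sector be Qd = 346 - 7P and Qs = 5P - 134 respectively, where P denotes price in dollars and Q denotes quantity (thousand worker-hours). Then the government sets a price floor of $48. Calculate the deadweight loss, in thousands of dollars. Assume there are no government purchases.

537.6

In a free market, 346 - 7P = 5P - 134 gives the equilibrium P* = 40, Q* = 66.
Because the floor (48) lies above the market-clearing price, it is binding.
At P = 48: Qd = 346 - 7·48 = 10 and Qs = 5·48 - 134 = 106.
Quantity traded falls to 10. At Q = 10 the demand price is (346 - 10)/7 = 48 and the supply price is (134 + 10)/5 = 28.8.
Deadweight loss = ½ · (48 - 28.8) · (66 - 10) = ½ · 19.2 · 56 = 537.6.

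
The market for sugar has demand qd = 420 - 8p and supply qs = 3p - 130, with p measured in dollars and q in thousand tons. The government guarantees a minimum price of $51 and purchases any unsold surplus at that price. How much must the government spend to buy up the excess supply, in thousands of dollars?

Setting quantity demanded equal to quantity supplied, 420 - 8p = 3p - 130, gives p* = 50 and q* = 20.
Since 51 > 50, the floor is binding.
At p = 51: qd = 420 - 8·51 = 12 and qs = 3·51 - 130 = 23.
Surplus = qs - qd = 11.
Government expenditure = surplus × support price = 11 × 51 = 561.

561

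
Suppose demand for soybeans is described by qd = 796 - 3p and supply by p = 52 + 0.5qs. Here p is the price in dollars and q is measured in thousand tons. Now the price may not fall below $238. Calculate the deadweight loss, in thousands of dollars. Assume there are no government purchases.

12615

Rearranging supply gives qs = 2p - 104. In a free market, 796 - 3p = 2p - 104 gives the equilibrium p* = 180, q* = 256.
Because the floor (238) lies above the market-clearing price, it is binding.
At p = 238: qd = 796 - 3·238 = 82 and qs = 2·238 - 104 = 372.
Quantity traded falls to 82. At q = 82 the demand price is (796 - 82)/3 = 238 and the supply price is (104 + 82)/2 = 93.
Deadweight loss = ½ · (238 - 93) · (256 - 82) = ½ · 145 · 174 = 12615.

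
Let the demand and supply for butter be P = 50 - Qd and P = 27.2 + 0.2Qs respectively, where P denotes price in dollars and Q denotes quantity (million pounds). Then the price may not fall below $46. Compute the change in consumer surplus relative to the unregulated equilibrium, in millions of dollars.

-172.5

Rearranging demand gives Qd = 50 - P; rearranging supply gives Qs = 5P - 136. Without the control the market clears where 50 - P = 5P - 136, i.e. P* = 31 and Q* = 19.
Because the floor (46) lies above the market-clearing price, it is binding.
At P = 46: Qd = 50 - 46 = 4 and Qs = 5·46 - 136 = 94.
Consumer surplus without the control is ½ · (50 - 31) · 19 = 180.5.
With the floor, consumers buy 4 units at 46, so CS = ½ · (50 - 46) · 4 = 8.
Change in consumer surplus = 8 - 180.5 = -172.5.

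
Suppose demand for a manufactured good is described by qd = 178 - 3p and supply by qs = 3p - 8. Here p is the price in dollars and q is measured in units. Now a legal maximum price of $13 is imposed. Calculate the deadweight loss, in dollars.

Without the control the market clears where 178 - 3p = 3p - 8, i.e. p* = 31 and q* = 85.
Because the ceiling (13) lies below the market-clearing price, it is binding.
At p = 13: qd = 178 - 3·13 = 139 and qs = 3·13 - 8 = 31.
Quantity traded falls to 31. At q = 31 the demand price is (178 - 31)/3 = 49 and the supply price is (8 + 31)/3 = 13.
Deadweight loss = ½ · (49 - 13) · (85 - 31) = ½ · 36 · 54 = 972.

972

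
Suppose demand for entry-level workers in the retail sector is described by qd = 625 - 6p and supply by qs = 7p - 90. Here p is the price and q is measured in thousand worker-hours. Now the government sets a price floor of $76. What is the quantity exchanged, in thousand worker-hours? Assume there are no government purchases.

Without the control the market clears where 625 - 6p = 7p - 90, i.e. p* = 55 and q* = 295.
Since 76 > 55, the floor is binding.
At p = 76: qd = 625 - 6·76 = 169 and qs = 7·76 - 90 = 442.
The quantity actually transacted is the short side, demand: 169.

169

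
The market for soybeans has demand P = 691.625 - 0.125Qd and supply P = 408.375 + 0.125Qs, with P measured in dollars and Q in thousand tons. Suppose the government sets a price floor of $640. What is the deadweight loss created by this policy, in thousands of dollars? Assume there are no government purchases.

Rearranging demand gives Qd = 5533 - 8P; rearranging supply gives Qs = 8P - 3267. In a free market, 5533 - 8P = 8P - 3267 gives the equilibrium P* = 550, Q* = 1133.
Because the floor (640) lies above the market-clearing price, it is binding.
At P = 640: Qd = 5533 - 8·640 = 413 and Qs = 8·640 - 3267 = 1853.
Quantity traded falls to 413. At Q = 413 the demand price is (5533 - 413)/8 = 640 and the supply price is (3267 + 413)/8 = 460.
Deadweight loss = ½ · (640 - 460) · (1133 - 413) = ½ · 180 · 720 = 64800.

64800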